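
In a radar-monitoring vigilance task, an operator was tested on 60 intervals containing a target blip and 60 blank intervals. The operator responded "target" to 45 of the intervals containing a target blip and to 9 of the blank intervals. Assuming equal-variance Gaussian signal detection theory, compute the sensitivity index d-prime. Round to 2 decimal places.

d-prime = 1.71

H = 45/60 = 0.7500
FA = 9/60 = 0.1500
z(0.7500) = 0.674, z(0.1500) = -1.036
d' = z(H) − z(FA) = 0.674 − (-1.036) = 1.710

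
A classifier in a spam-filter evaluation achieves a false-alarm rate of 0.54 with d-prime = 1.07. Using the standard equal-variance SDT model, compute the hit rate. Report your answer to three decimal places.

z(false-alarm rate) = z(0.54) = 0.1004
z(H) = z(FA) + d' = 0.1004 + 1.07 = 1.1704
hit rate = Φ(1.1704) = 0.8791

hit rate = 0.879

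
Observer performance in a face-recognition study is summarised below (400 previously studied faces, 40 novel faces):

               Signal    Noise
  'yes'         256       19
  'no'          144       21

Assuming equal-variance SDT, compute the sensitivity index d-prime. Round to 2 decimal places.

H = 256/400 = 0.6400
FA = 19/40 = 0.4750
z(H) = 0.358
z(FA) = -0.063
d' = z(H) − z(FA) = 0.358 − (-0.063) = 0.421

d-prime = 0.42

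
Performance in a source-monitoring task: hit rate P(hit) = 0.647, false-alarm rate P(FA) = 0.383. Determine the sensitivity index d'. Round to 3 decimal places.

Φ⁻¹(H) = Φ⁻¹(0.647) = 0.3772
Φ⁻¹(FA) = Φ⁻¹(0.383) = -0.2976
d' = z(H) − z(FA) = 0.3772 − (-0.2976) = 0.6748

d' = 0.675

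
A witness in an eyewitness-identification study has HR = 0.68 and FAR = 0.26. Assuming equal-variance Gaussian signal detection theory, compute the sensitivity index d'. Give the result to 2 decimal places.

d' = 1.11

Φ⁻¹(H) = 0.4677
Φ⁻¹(FA) = -0.6433
d' = z(H) − z(FA) = 0.4677 − (-0.6433) = 1.1110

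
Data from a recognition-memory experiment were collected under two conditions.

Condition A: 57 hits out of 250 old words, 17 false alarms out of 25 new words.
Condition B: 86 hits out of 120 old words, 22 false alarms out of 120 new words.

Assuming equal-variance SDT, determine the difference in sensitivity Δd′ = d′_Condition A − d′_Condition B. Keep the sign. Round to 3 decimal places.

Δd′ = -2.689

Condition A: z(0.2280) = -0.7454, z(0.6800) = 0.4677, d' = -1.2131
Condition B: z(0.7167) = 0.5731, z(0.1833) = -0.9029, d' = 1.4760
Δd' = d'_Condition A − d'_Condition B = -1.2131 − 1.4760 = -2.6891
Condition B has the higher sensitivity.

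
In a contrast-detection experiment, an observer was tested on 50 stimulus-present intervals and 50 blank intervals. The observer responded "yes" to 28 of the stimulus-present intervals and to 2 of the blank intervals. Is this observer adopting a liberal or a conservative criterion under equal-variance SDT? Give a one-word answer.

conservative

z(H) = 0.151, z(FA) = -1.751
c = −½·(z(H) + z(FA)) = 0.800
c > 0 → conservative criterion (biased toward responding “no”).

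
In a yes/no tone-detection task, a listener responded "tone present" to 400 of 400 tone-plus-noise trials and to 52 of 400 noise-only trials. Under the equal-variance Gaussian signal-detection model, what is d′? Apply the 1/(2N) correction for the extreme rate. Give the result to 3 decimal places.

The hit rate is 400/400 = 1, so apply the 1/(2N) correction: H → 1 − 1/(2·400) = 0.99875.
z(H) = z(0.99875) = 3.0233
z(FA) = z(0.13000) = -1.1264
d' = 3.0233 − (-1.1264) = 4.1497

d′ = 4.150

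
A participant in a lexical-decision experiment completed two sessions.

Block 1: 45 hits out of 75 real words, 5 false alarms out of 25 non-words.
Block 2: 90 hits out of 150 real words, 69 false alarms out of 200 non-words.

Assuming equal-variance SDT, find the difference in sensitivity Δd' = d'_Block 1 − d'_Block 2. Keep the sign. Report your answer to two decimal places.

Block 1: z(0.6000) = 0.253, z(0.2000) = -0.842, d' = 1.095
Block 2: z(0.6000) = 0.253, z(0.3450) = -0.399, d' = 0.652
Δd' = d'_Block 1 − d'_Block 2 = 1.095 − 0.652 = 0.443
Block 1 has the higher sensitivity.

Δd' = 0.44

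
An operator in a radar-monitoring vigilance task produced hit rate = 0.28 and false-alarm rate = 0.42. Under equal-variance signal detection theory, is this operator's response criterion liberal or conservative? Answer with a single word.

conservative

z(H) = -0.583, z(FA) = -0.202
c = −½·(z(H) + z(FA)) = 0.3925
c > 0 → conservative criterion (biased toward responding “no”).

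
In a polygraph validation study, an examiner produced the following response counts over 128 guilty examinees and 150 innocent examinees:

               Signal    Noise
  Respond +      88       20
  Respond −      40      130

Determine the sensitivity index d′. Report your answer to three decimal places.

d′ = 1.600

H = 88/128 = 0.6875
FA = 20/150 = 0.1333
Φ⁻¹(H) = Φ⁻¹(0.6875) = 0.4888
Φ⁻¹(FA) = Φ⁻¹(0.1333) = -1.1109
d' = z(H) − z(FA) = 0.4888 − (-1.1109) = 1.5997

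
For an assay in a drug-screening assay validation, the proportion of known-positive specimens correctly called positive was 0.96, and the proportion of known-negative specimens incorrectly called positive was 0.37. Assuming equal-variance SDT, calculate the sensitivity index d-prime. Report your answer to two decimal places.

z(H) = 1.751
z(FA) = -0.332
d' = z(H) − z(FA) = 1.751 − (-0.332) = 2.083

d-prime = 2.08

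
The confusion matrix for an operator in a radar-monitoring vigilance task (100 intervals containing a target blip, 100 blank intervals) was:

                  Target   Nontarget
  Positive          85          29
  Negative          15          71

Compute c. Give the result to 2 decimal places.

c = -0.24

H = 85/100 = 0.8500
FA = 29/100 = 0.2900
Φ⁻¹(H) = Φ⁻¹(0.8500) = 1.036
Φ⁻¹(FA) = Φ⁻¹(0.2900) = -0.553
c = −½·[z(H) + z(FA)] = −0.5 × (1.036 + (-0.553)) = -0.2415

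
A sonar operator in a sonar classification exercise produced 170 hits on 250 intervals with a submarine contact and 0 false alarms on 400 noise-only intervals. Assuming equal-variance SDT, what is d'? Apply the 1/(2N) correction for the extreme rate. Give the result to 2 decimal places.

d' = 3.49

The false-alarm rate is 0/400 = 0, so apply the 1/(2N) correction: FA → 1/(2·400) = 0.00125.
z(H) = z(0.68000) = 0.468
z(FA) = z(0.00125) = -3.023
d' = 0.468 − (-3.023) = 3.491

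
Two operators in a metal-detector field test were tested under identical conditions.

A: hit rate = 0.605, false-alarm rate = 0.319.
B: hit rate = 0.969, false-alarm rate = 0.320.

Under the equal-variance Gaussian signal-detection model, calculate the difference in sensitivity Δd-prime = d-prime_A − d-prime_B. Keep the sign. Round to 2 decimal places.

Δd-prime = -1.60

A: z(0.605) = 0.266, z(0.319) = -0.470, d' = 0.736
B: z(0.969) = 1.866, z(0.320) = -0.468, d' = 2.334
Δd' = d'_A − d'_B = 0.736 − 2.334 = -1.598
B has the higher sensitivity.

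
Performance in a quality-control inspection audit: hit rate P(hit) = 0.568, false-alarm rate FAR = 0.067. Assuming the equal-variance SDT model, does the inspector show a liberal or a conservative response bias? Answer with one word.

z(H) = 0.171, z(FA) = -1.499
c = −½·(z(H) + z(FA)) = 0.664
c > 0 → conservative criterion (biased toward responding “no”).

conservative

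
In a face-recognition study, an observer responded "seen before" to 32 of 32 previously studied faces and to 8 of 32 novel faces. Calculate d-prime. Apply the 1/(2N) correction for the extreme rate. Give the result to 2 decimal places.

The hit rate is 32/32 = 1, so apply the 1/(2N) correction: H → 1 − 1/(2·32) = 0.98438.
z(H) = z(0.98438) = 2.154
z(FA) = z(0.25000) = -0.674
d' = 2.154 − (-0.674) = 2.828

d-prime = 2.83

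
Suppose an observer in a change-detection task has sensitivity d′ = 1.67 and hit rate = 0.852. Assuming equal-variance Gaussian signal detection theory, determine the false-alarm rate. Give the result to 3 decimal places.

z(hit rate) = z(0.852) = 1.0450
z(FA) = z(H) − d' = 1.0450 − 1.67 = -0.6250
false-alarm rate = Φ(-0.6250) = 0.2660

false-alarm rate = 0.266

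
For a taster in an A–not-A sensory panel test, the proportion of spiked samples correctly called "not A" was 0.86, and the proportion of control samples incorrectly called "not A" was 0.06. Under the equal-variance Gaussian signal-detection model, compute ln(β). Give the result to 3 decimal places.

z(0.86) = 1.0803, z(0.06) = -1.5548
ln β = −½·[z(H)² − z(FA)²] = −0.5 × (1.1670 − 2.4174) = 0.6252

ln β = 0.625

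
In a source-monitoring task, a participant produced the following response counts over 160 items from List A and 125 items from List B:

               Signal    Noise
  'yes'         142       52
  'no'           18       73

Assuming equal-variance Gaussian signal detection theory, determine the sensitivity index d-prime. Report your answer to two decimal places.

H = 142/160 = 0.8875
FA = 52/125 = 0.4160
z(H) = 1.213
z(FA) = -0.212
d' = z(H) − z(FA) = 1.213 − (-0.212) = 1.425

d-prime = 1.43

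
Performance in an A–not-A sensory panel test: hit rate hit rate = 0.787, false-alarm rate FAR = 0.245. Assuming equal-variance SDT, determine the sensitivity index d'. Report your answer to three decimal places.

z(H) = 0.7961
z(FA) = -0.6903
d' = z(H) − z(FA) = 0.7961 − (-0.6903) = 1.4864

d' = 1.486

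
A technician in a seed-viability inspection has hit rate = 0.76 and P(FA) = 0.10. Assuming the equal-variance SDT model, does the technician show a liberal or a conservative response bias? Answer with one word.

z(H) = 0.706, z(FA) = -1.282
c = −½·(z(H) + z(FA)) = 0.288
c > 0 → conservative criterion (biased toward responding “no”).

conservative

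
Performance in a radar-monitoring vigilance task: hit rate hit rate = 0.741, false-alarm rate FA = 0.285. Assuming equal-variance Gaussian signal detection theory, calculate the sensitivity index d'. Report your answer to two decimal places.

d' = 1.21

z(0.741) = 0.646, z(0.285) = -0.568
d' = z(H) − z(FA) = 0.646 − (-0.568) = 1.214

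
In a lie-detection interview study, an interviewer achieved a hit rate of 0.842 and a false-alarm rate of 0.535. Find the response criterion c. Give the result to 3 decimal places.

z(H) = z(0.842) = 1.0027
z(FA) = z(0.535) = 0.0878
c = −½·[z(H) + z(FA)] = −0.5 × (1.0027 + 0.0878) = -0.54525
c < 0: the interviewer has a liberal response bias.

c = -0.545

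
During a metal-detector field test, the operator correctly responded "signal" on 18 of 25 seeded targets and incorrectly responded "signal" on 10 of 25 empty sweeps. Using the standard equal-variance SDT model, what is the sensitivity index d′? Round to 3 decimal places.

d′ = 0.836

H = 18/25 = 0.7200
FA = 10/25 = 0.4000
z(0.7200) = 0.5828, z(0.4000) = -0.2533
d' = z(H) − z(FA) = 0.5828 − (-0.2533) = 0.8361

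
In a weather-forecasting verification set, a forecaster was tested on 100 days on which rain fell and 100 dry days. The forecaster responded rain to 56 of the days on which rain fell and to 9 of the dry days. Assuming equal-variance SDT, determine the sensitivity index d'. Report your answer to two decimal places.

H = 56/100 = 0.5600
FA = 9/100 = 0.0900
Φ⁻¹(H) = Φ⁻¹(0.5600) = 0.151
Φ⁻¹(FA) = Φ⁻¹(0.0900) = -1.341
d' = z(H) − z(FA) = 0.151 − (-1.341) = 1.492

d' = 1.49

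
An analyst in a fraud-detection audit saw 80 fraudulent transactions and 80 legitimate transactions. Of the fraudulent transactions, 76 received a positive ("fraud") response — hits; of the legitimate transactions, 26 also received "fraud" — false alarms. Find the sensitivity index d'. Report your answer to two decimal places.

d' = 2.10

H = 76/80 = 0.9500
FA = 26/80 = 0.3250
z(H) = z(0.9500) = 1.6449
z(FA) = z(0.3250) = -0.4538
d' = z(H) − z(FA) = 1.6449 − (-0.4538) = 2.0987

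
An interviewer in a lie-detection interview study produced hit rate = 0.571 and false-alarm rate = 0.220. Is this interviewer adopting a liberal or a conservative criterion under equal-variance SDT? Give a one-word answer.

z(H) = 0.179, z(FA) = -0.772
c = −½·(z(H) + z(FA)) = 0.2965
c > 0 → conservative criterion (biased toward responding “no”).

conservative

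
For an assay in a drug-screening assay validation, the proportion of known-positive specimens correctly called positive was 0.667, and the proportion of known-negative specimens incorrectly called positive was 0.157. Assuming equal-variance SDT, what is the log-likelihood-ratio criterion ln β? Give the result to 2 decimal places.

ln β = 0.41

z(H) = z(0.667) = 0.432
z(FA) = z(0.157) = -1.007
ln β = −½·[z(H)² − z(FA)²] = −0.5 × (0.187 − 1.014) = 0.4135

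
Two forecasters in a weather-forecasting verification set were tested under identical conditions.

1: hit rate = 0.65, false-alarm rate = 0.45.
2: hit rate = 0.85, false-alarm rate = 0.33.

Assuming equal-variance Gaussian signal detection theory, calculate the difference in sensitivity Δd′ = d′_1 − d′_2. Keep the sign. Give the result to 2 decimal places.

1: z(0.65) = 0.385, z(0.45) = -0.126, d' = 0.511
2: z(0.85) = 1.036, z(0.33) = -0.440, d' = 1.476
Δd' = d'_1 − d'_2 = 0.511 − 1.476 = -0.965
2 has the higher sensitivity.

Δd′ = -0.97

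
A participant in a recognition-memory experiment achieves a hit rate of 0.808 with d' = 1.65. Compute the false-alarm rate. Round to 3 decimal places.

false-alarm rate = 0.218

z(hit rate) = z(0.808) = 0.8705
z(FA) = z(H) − d' = 0.8705 − 1.65 = -0.7795
false-alarm rate = Φ(-0.7795) = 0.2178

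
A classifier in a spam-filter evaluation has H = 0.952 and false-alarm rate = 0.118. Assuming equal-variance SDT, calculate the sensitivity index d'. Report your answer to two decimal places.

d' = 2.85

Φ⁻¹(H) = 1.6646
Φ⁻¹(FA) = -1.1850
d' = z(H) − z(FA) = 1.6646 − (-1.1850) = 2.8496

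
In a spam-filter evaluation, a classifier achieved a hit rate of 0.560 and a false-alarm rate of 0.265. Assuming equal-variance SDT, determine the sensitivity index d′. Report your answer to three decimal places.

z(0.560) = 0.1510, z(0.265) = -0.6280
d' = z(H) − z(FA) = 0.1510 − (-0.6280) = 0.7790

d′ = 0.779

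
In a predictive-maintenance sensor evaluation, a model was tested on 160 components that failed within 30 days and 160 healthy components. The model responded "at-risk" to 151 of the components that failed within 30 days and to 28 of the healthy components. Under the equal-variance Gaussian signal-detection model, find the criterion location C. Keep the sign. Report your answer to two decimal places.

H = 151/160 = 0.9437
FA = 28/160 = 0.1750
z(H) = 1.587
z(FA) = -0.935
c = −½·[z(H) + z(FA)] = −0.5 × (1.587 + (-0.935)) = -0.326
c < 0: the model has a liberal response bias.

C = -0.33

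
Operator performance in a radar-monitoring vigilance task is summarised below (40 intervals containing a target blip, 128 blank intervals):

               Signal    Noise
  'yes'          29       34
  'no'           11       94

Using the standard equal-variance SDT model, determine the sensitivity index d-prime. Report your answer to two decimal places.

d-prime = 1.22

H = 29/40 = 0.7250
FA = 34/128 = 0.2656
Φ⁻¹(H) = 0.5978
Φ⁻¹(FA) = -0.6262
d' = z(H) − z(FA) = 0.5978 − (-0.6262) = 1.2240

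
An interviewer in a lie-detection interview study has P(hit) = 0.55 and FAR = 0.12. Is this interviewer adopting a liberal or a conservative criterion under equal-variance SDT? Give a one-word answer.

z(H) = 0.126, z(FA) = -1.175
c = −½·(z(H) + z(FA)) = 0.5245
c > 0 → conservative criterion (biased toward responding “no”).

conservative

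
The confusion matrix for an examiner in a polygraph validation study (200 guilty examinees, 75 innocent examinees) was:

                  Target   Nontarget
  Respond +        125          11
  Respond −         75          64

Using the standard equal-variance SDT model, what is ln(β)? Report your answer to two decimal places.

H = 125/200 = 0.6250
FA = 11/75 = 0.1467
Φ⁻¹(H) = Φ⁻¹(0.6250) = 0.319
Φ⁻¹(FA) = Φ⁻¹(0.1467) = -1.051
ln β = −½·[z(H)² − z(FA)²] = −0.5 × (0.102 − 1.105) = 0.5015

ln β = 0.50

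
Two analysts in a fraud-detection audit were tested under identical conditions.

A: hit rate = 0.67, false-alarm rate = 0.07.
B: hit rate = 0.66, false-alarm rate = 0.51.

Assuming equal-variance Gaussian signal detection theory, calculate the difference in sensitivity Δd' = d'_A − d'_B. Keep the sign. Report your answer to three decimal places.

A: z(0.67) = 0.4399, z(0.07) = -1.4758, d' = 1.9157
B: z(0.66) = 0.4125, z(0.51) = 0.0251, d' = 0.3874
Δd' = d'_A − d'_B = 1.9157 − 0.3874 = 1.5283
A has the higher sensitivity.

Δd' = 1.528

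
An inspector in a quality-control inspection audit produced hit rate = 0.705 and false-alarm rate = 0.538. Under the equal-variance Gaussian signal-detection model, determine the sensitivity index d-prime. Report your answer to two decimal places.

d-prime = 0.44

z(0.705) = 0.539, z(0.538) = 0.095
d' = z(H) − z(FA) = 0.539 − 0.095 = 0.444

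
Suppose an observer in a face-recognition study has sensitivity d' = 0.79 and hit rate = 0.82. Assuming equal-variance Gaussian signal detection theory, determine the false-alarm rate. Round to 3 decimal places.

false-alarm rate = 0.550

z(hit rate) = z(0.82) = 0.9154
z(FA) = z(H) − d' = 0.9154 − 0.79 = 0.1254
false-alarm rate = Φ(0.1254) = 0.5499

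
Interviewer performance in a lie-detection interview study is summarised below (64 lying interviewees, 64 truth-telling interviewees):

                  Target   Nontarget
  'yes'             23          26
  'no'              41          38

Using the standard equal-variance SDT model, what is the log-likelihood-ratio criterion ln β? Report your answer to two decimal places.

ln β = -0.04

H = 23/64 = 0.3594
FA = 26/64 = 0.4062
z(0.3594) = -0.360, z(0.4062) = -0.237
ln β = −½·[z(H)² − z(FA)²] = −0.5 × (0.130 − 0.056) = -0.037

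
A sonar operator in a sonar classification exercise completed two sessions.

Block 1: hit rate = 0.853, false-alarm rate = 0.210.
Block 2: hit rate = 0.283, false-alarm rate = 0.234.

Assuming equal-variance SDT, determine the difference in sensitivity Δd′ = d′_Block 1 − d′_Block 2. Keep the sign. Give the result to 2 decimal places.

Δd′ = 1.70

Block 1: z(0.853) = 1.049, z(0.210) = -0.806, d' = 1.855
Block 2: z(0.283) = -0.574, z(0.234) = -0.726, d' = 0.152
Δd' = d'_Block 1 − d'_Block 2 = 1.855 − 0.152 = 1.703
Block 1 has the higher sensitivity.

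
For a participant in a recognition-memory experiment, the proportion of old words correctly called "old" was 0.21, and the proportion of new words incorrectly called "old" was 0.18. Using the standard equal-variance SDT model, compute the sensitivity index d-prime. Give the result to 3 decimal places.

z(H) = z(0.21) = -0.8064
z(FA) = z(0.18) = -0.9154
d' = z(H) − z(FA) = -0.8064 − (-0.9154) = 0.1090

d-prime = 0.109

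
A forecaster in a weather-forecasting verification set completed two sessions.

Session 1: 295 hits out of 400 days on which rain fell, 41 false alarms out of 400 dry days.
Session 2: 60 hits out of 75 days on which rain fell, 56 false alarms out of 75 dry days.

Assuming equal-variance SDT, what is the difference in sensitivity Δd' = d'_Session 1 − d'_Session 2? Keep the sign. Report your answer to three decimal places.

Δd' = 1.726

Session 1: z(0.7375) = 0.6357, z(0.1025) = -1.2674, d' = 1.9031
Session 2: z(0.8000) = 0.8416, z(0.7467) = 0.6641, d' = 0.1775
Δd' = d'_Session 1 − d'_Session 2 = 1.9031 − 0.1775 = 1.7256
Session 1 has the higher sensitivity.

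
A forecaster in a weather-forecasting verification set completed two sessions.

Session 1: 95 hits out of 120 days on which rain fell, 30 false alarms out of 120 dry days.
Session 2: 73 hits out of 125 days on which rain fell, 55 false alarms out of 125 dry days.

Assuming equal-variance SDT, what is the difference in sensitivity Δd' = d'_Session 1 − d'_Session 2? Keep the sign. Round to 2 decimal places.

Session 1: z(0.7917) = 0.812, z(0.2500) = -0.674, d' = 1.486
Session 2: z(0.5840) = 0.212, z(0.4400) = -0.151, d' = 0.363
Δd' = d'_Session 1 − d'_Session 2 = 1.486 − 0.363 = 1.123
Session 1 has the higher sensitivity.

Δd' = 1.12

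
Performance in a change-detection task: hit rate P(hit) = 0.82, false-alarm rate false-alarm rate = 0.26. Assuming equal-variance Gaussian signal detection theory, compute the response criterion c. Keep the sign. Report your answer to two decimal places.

c = -0.14

z(0.82) = 0.9154, z(0.26) = -0.6433
c = −½·[z(H) + z(FA)] = −0.5 × (0.9154 + (-0.6433)) = -0.13605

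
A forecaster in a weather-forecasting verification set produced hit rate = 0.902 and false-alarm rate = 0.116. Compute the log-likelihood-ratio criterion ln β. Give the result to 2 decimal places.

ln β = -0.12

Φ⁻¹(H) = Φ⁻¹(0.902) = 1.293
Φ⁻¹(FA) = Φ⁻¹(0.116) = -1.195
ln β = −½·[z(H)² − z(FA)²] = −0.5 × (1.672 − 1.428) = -0.122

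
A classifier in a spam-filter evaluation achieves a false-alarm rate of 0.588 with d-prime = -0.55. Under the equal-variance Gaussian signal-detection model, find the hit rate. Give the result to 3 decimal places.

z(false-alarm rate) = z(0.588) = 0.2224
z(H) = z(FA) + d' = 0.2224 + (-0.55) = -0.3276
hit rate = Φ(-0.3276) = 0.3716

hit rate = 0.372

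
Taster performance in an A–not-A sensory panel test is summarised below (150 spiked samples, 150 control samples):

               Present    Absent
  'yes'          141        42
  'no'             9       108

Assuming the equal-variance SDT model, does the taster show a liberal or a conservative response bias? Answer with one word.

z(H) = 1.555, z(FA) = -0.583
c = −½·(z(H) + z(FA)) = -0.486
c < 0 → liberal criterion (biased toward responding “yes”).

liberal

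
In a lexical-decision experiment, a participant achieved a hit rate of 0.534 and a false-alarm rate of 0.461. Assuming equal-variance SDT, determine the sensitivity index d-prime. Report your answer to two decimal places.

Φ⁻¹(H) = Φ⁻¹(0.534) = 0.085
Φ⁻¹(FA) = Φ⁻¹(0.461) = -0.098
d' = z(H) − z(FA) = 0.085 − (-0.098) = 0.183

d-prime = 0.18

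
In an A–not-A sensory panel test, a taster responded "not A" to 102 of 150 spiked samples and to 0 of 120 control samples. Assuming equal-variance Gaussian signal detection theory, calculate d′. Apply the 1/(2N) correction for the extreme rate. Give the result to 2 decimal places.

The false-alarm rate is 0/120 = 0, so apply the 1/(2N) correction: FA → 1/(2·120) = 0.00417.
z(H) = z(0.68000) = 0.468
z(FA) = z(0.00417) = -2.638
d' = 0.468 − (-2.638) = 3.106

d′ = 3.11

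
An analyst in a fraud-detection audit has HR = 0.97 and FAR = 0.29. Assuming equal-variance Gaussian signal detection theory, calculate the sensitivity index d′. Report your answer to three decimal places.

z(0.97) = 1.8808, z(0.29) = -0.5534
d' = z(H) − z(FA) = 1.8808 − (-0.5534) = 2.4342

d′ = 2.434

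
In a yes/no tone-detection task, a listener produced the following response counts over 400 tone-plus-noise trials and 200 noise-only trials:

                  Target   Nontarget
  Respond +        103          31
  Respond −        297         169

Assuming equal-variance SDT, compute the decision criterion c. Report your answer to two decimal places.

c = 0.83

H = 103/400 = 0.2575
FA = 31/200 = 0.1550
z(H) = -0.6511
z(FA) = -1.0152
c = −½·[z(H) + z(FA)] = −0.5 × (-0.6511 + (-1.0152)) = 0.83315
c > 0: the listener has a conservative response bias.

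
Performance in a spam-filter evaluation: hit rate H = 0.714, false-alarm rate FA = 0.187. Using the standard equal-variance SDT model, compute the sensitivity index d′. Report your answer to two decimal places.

d′ = 1.45

z(0.714) = 0.565, z(0.187) = -0.889
d' = z(H) − z(FA) = 0.565 − (-0.889) = 1.454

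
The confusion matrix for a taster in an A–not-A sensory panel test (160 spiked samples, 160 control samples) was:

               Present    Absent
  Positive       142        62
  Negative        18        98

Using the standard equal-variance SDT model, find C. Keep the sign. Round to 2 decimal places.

H = 142/160 = 0.8875
FA = 62/160 = 0.3875
z(H) = z(0.8875) = 1.2133
z(FA) = z(0.3875) = -0.2858
c = −½·[z(H) + z(FA)] = −0.5 × (1.2133 + (-0.2858)) = -0.46375

C = -0.46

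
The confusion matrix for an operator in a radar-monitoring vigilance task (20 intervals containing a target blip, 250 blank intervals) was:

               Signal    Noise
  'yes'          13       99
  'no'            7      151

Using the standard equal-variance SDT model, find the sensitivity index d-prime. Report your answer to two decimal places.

H = 13/20 = 0.6500
FA = 99/250 = 0.3960
Φ⁻¹(H) = Φ⁻¹(0.6500) = 0.3853
Φ⁻¹(FA) = Φ⁻¹(0.3960) = -0.2637
d' = z(H) − z(FA) = 0.3853 − (-0.2637) = 0.6490

d-prime = 0.65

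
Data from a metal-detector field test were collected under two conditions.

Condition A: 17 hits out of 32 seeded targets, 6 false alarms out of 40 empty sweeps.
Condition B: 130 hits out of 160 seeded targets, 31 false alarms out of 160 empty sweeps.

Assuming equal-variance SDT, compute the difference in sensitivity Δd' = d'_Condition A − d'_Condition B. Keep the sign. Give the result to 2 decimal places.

Condition A: z(0.5312) = 0.078, z(0.1500) = -1.036, d' = 1.114
Condition B: z(0.8125) = 0.887, z(0.1938) = -0.864, d' = 1.751
Δd' = d'_Condition A − d'_Condition B = 1.114 − 1.751 = -0.637
Condition B has the higher sensitivity.

Δd' = -0.64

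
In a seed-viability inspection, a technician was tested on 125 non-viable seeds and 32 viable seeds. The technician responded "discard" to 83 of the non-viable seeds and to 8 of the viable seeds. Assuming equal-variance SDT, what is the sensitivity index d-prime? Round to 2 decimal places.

H = 83/125 = 0.6640
FA = 8/32 = 0.2500
Φ⁻¹(H) = Φ⁻¹(0.6640) = 0.4234
Φ⁻¹(FA) = Φ⁻¹(0.2500) = -0.6745
d' = z(H) − z(FA) = 0.4234 − (-0.6745) = 1.0979

d-prime = 1.10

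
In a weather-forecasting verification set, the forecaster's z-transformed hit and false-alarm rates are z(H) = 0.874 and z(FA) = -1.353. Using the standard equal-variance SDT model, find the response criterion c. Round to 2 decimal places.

c = −½·[z(H) + z(FA)] = −½·(0.874 + (-1.353)) = 0.2395
c > 0: the forecaster has a conservative response bias.

c = 0.24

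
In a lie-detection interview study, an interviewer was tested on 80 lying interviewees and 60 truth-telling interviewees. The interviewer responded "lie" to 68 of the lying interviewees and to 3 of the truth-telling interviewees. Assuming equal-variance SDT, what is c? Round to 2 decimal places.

H = 68/80 = 0.8500
FA = 3/60 = 0.0500
z(0.8500) = 1.0364, z(0.0500) = -1.6449
c = −½·[z(H) + z(FA)] = −0.5 × (1.0364 + (-1.6449)) = 0.30425

c = 0.30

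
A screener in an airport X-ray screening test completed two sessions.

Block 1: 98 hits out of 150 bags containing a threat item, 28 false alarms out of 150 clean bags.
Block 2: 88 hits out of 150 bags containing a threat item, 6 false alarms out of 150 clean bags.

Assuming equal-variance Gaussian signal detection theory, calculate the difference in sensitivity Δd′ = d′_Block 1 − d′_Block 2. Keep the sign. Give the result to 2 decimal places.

Δd′ = -0.69

Block 1: z(0.6533) = 0.394, z(0.1867) = -0.890, d' = 1.284
Block 2: z(0.5867) = 0.219, z(0.0400) = -1.751, d' = 1.970
Δd' = d'_Block 1 − d'_Block 2 = 1.284 − 1.970 = -0.686
Block 2 has the higher sensitivity.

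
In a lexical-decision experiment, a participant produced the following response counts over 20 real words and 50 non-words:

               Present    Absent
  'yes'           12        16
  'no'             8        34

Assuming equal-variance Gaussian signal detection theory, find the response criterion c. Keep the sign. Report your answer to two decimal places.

c = 0.11

H = 12/20 = 0.6000
FA = 16/50 = 0.3200
z(0.6000) = 0.253, z(0.3200) = -0.468
c = −½·[z(H) + z(FA)] = −0.5 × (0.253 + (-0.468)) = 0.1075
c > 0: the participant has a conservative response bias.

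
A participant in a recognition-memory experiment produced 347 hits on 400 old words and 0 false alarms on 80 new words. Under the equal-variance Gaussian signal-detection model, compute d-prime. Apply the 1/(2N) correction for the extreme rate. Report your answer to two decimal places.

The false-alarm rate is 0/80 = 0, so apply the 1/(2N) correction: FA → 1/(2·80) = 0.00625.
z(H) = z(0.86750) = 1.115
z(FA) = z(0.00625) = -2.498
d' = 1.115 − (-2.498) = 3.613

d-prime = 3.61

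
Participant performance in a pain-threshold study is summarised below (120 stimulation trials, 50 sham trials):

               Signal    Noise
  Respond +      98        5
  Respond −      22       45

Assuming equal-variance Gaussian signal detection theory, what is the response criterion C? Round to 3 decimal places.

H = 98/120 = 0.8167
FA = 5/50 = 0.1000
z(H) = 0.9029
z(FA) = -1.2816
c = −½·[z(H) + z(FA)] = −0.5 × (0.9029 + (-1.2816)) = 0.18935

C = 0.189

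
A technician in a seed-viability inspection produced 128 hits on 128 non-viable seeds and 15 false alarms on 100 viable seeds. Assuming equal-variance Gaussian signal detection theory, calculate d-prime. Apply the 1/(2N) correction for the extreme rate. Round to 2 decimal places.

d-prime = 3.70

The hit rate is 128/128 = 1, so apply the 1/(2N) correction: H → 1 − 1/(2·128) = 0.99609.
z(H) = z(0.99609) = 2.660
z(FA) = z(0.15000) = -1.036
d' = 2.660 − (-1.036) = 3.696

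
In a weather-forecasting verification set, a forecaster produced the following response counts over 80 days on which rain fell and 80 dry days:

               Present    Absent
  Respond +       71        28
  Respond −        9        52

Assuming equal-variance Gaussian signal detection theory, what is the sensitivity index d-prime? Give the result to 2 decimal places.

d-prime = 1.60

H = 71/80 = 0.8875
FA = 28/80 = 0.3500
Φ⁻¹(H) = Φ⁻¹(0.8875) = 1.2133
Φ⁻¹(FA) = Φ⁻¹(0.3500) = -0.3853
d' = z(H) − z(FA) = 1.2133 − (-0.3853) = 1.5986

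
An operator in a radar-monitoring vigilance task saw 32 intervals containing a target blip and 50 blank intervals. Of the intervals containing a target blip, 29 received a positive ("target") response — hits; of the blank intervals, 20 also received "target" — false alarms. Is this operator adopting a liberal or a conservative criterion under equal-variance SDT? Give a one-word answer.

z(H) = 1.318, z(FA) = -0.253
c = −½·(z(H) + z(FA)) = -0.5325
c < 0 → liberal criterion (biased toward responding “yes”).

liberal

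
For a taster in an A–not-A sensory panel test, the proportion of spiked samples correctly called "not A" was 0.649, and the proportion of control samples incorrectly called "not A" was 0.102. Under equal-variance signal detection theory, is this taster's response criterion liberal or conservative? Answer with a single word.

z(H) = 0.383, z(FA) = -1.270
c = −½·(z(H) + z(FA)) = 0.4435
c > 0 → conservative criterion (biased toward responding “no”).

conservative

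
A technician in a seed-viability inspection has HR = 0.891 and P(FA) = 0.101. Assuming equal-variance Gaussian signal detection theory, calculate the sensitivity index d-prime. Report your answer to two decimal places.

z(H) = z(0.891) = 1.232
z(FA) = z(0.101) = -1.276
d' = z(H) − z(FA) = 1.232 − (-1.276) = 2.508

d-prime = 2.51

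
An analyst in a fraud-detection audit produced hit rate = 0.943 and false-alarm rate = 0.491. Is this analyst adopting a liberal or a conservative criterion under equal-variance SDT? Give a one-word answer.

liberal

z(H) = 1.580, z(FA) = -0.023
c = −½·(z(H) + z(FA)) = -0.7785
c < 0 → liberal criterion (biased toward responding “yes”).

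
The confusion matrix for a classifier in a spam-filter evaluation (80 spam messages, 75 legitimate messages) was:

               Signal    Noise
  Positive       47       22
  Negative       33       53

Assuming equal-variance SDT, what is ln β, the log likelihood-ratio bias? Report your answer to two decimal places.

ln β = 0.12

H = 47/80 = 0.5875
FA = 22/75 = 0.2933
z(0.5875) = 0.221, z(0.2933) = -0.544
ln β = −½·[z(H)² − z(FA)²] = −0.5 × (0.049 − 0.296) = 0.1235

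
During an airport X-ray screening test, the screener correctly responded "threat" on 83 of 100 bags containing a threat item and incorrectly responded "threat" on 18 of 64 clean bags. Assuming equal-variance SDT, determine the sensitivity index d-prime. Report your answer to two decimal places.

d-prime = 1.53

H = 83/100 = 0.8300
FA = 18/64 = 0.2812
Φ⁻¹(0.8300) = 0.9542, Φ⁻¹(0.2812) = -0.5793
d' = z(H) − z(FA) = 0.9542 − (-0.5793) = 1.5335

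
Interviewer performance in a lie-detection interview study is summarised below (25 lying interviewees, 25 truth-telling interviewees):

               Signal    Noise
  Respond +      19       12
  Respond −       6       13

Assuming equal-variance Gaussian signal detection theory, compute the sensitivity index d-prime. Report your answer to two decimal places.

d-prime = 0.76

H = 19/25 = 0.7600
FA = 12/25 = 0.4800
z(H) = 0.7063
z(FA) = -0.0502
d' = z(H) − z(FA) = 0.7063 − (-0.0502) = 0.7565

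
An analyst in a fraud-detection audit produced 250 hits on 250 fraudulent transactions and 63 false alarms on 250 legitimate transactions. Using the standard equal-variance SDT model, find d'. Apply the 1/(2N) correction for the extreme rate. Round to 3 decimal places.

d' = 3.546

The hit rate is 250/250 = 1, so apply the 1/(2N) correction: H → 1 − 1/(2·250) = 0.99800.
z(H) = z(0.99800) = 2.8782
z(FA) = z(0.25200) = -0.6682
d' = 2.8782 − (-0.6682) = 3.5464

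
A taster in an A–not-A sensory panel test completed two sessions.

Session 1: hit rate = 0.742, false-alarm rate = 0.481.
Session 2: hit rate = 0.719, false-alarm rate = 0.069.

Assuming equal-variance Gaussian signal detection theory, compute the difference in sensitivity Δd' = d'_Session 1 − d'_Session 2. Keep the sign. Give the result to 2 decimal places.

Session 1: z(0.742) = 0.650, z(0.481) = -0.048, d' = 0.698
Session 2: z(0.719) = 0.580, z(0.069) = -1.483, d' = 2.063
Δd' = d'_Session 1 − d'_Session 2 = 0.698 − 2.063 = -1.365
Session 2 has the higher sensitivity.

Δd' = -1.37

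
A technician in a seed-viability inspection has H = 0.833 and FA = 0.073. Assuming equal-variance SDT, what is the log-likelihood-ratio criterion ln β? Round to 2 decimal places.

ln β = 0.59

Φ⁻¹(H) = 0.966
Φ⁻¹(FA) = -1.454
ln β = −½·[z(H)² − z(FA)²] = −0.5 × (0.933 − 2.114) = 0.5905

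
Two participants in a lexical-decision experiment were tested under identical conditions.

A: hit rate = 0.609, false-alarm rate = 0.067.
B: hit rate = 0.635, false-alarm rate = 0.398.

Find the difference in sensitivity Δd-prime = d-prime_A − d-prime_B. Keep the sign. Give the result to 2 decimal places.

Δd-prime = 1.17

A: z(0.609) = 0.277, z(0.067) = -1.499, d' = 1.776
B: z(0.635) = 0.345, z(0.398) = -0.259, d' = 0.604
Δd' = d'_A − d'_B = 1.776 − 0.604 = 1.172
A has the higher sensitivity.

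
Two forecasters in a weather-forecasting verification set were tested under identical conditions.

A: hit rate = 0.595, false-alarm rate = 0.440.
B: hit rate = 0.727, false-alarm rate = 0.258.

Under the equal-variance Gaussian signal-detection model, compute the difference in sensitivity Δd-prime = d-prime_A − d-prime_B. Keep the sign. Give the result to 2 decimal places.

Δd-prime = -0.86

A: z(0.595) = 0.240, z(0.440) = -0.151, d' = 0.391
B: z(0.727) = 0.604, z(0.258) = -0.650, d' = 1.254
Δd' = d'_A − d'_B = 0.391 − 1.254 = -0.863
B has the higher sensitivity.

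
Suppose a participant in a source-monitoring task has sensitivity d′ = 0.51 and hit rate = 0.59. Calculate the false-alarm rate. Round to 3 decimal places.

z(hit rate) = z(0.59) = 0.2275
z(FA) = z(H) − d' = 0.2275 − 0.51 = -0.2825
false-alarm rate = Φ(-0.2825) = 0.3888

false-alarm rate = 0.389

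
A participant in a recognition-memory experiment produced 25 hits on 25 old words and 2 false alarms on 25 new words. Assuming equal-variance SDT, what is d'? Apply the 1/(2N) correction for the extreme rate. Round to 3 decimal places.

The hit rate is 25/25 = 1, so apply the 1/(2N) correction: H → 1 − 1/(2·25) = 0.98000.
z(H) = z(0.98000) = 2.0537
z(FA) = z(0.08000) = -1.4051
d' = 2.0537 − (-1.4051) = 3.4588

d' = 3.459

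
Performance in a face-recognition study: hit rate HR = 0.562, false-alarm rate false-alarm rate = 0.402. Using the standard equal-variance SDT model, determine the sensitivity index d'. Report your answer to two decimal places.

z(H) = z(0.562) = 0.1560
z(FA) = z(0.402) = -0.2482
d' = z(H) − z(FA) = 0.1560 − (-0.2482) = 0.4042

d' = 0.40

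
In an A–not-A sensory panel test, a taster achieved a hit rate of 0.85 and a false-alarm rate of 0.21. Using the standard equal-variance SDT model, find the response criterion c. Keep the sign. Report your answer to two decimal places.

c = -0.12

z(H) = 1.036
z(FA) = -0.806
c = −½·[z(H) + z(FA)] = −0.5 × (1.036 + (-0.806)) = -0.115
c < 0: the taster has a liberal response bias.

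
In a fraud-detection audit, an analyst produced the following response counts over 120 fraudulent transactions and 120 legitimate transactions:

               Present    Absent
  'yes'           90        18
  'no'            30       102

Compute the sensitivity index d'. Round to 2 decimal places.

H = 90/120 = 0.7500
FA = 18/120 = 0.1500
Φ⁻¹(H) = 0.674
Φ⁻¹(FA) = -1.036
d' = z(H) − z(FA) = 0.674 − (-1.036) = 1.710

d' = 1.71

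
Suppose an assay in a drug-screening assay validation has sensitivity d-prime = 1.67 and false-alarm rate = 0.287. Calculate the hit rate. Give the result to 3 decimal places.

z(false-alarm rate) = z(0.287) = -0.5622
z(H) = z(FA) + d' = -0.5622 + 1.67 = 1.1078
hit rate = Φ(1.1078) = 0.8660

hit rate = 0.866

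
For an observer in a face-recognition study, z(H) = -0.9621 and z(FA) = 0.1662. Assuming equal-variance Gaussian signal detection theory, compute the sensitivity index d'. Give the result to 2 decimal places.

d' = -1.13

d' = z(H) − z(FA) = -0.9621 − 0.1662 = -1.1283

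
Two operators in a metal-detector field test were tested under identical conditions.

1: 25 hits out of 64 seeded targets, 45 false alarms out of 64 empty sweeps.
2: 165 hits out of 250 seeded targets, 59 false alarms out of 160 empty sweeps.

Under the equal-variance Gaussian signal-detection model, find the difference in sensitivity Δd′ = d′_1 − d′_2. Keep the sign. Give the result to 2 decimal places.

Δd′ = -1.56

1: z(0.3906) = -0.278, z(0.7031) = 0.533, d' = -0.811
2: z(0.6600) = 0.412, z(0.3688) = -0.335, d' = 0.747
Δd' = d'_1 − d'_2 = -0.811 − 0.747 = -1.558
2 has the higher sensitivity.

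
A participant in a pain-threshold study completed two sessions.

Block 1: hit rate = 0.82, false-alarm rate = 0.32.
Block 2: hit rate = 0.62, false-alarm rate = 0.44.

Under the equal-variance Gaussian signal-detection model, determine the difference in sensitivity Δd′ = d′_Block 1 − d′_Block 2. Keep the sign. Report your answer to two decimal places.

Δd′ = 0.93

Block 1: z(0.82) = 0.915, z(0.32) = -0.468, d' = 1.383
Block 2: z(0.62) = 0.305, z(0.44) = -0.151, d' = 0.456
Δd' = d'_Block 1 − d'_Block 2 = 1.383 − 0.456 = 0.927
Block 1 has the higher sensitivity.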